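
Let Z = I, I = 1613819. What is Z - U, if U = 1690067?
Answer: -76248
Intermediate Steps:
Z = 1613819
Z - U = 1613819 - 1*1690067 = 1613819 - 1690067 = -76248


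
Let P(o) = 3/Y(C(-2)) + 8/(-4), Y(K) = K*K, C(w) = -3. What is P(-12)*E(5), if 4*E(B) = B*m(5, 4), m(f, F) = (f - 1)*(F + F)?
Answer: -200/3 ≈ -66.667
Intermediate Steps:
m(f, F) = 2*F*(-1 + f) (m(f, F) = (-1 + f)*(2*F) = 2*F*(-1 + f))
Y(K) = K**2
E(B) = 8*B (E(B) = (B*(2*4*(-1 + 5)))/4 = (B*(2*4*4))/4 = (B*32)/4 = (32*B)/4 = 8*B)
P(o) = -5/3 (P(o) = 3/((-3)**2) + 8/(-4) = 3/9 + 8*(-1/4) = 3*(1/9) - 2 = 1/3 - 2 = -5/3)
P(-12)*E(5) = -40*5/3 = -5/3*40 = -200/3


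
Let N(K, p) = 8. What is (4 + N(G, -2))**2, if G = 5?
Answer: 144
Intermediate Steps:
(4 + N(G, -2))**2 = (4 + 8)**2 = 12**2 = 144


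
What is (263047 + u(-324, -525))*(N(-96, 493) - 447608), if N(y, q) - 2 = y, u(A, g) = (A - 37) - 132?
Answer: -117545950908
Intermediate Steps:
u(A, g) = -169 + A (u(A, g) = (-37 + A) - 132 = -169 + A)
N(y, q) = 2 + y
(263047 + u(-324, -525))*(N(-96, 493) - 447608) = (263047 + (-169 - 324))*((2 - 96) - 447608) = (263047 - 493)*(-94 - 447608) = 262554*(-447702) = -117545950908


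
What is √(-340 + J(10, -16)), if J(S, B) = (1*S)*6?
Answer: 2*I*√70 ≈ 16.733*I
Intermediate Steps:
J(S, B) = 6*S (J(S, B) = S*6 = 6*S)
√(-340 + J(10, -16)) = √(-340 + 6*10) = √(-340 + 60) = √(-280) = 2*I*√70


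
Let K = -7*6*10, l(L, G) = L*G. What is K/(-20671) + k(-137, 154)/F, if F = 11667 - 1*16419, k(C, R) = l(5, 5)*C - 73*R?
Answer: 14532257/4677552 ≈ 3.1068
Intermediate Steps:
l(L, G) = G*L
k(C, R) = -73*R + 25*C (k(C, R) = (5*5)*C - 73*R = 25*C - 73*R = -73*R + 25*C)
F = -4752 (F = 11667 - 16419 = -4752)
K = -420 (K = -42*10 = -420)
K/(-20671) + k(-137, 154)/F = -420/(-20671) + (-73*154 + 25*(-137))/(-4752) = -420*(-1/20671) + (-11242 - 3425)*(-1/4752) = 60/2953 - 14667*(-1/4752) = 60/2953 + 4889/1584 = 14532257/4677552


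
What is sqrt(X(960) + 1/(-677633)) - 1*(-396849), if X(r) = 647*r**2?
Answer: 396849 + sqrt(273801511802679335167)/677633 ≈ 4.2127e+5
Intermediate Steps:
sqrt(X(960) + 1/(-677633)) - 1*(-396849) = sqrt(647*960**2 + 1/(-677633)) - 1*(-396849) = sqrt(647*921600 - 1/677633) + 396849 = sqrt(596275200 - 1/677633) + 396849 = sqrt(404055752601599/677633) + 396849 = sqrt(273801511802679335167)/677633 + 396849 = 396849 + sqrt(273801511802679335167)/677633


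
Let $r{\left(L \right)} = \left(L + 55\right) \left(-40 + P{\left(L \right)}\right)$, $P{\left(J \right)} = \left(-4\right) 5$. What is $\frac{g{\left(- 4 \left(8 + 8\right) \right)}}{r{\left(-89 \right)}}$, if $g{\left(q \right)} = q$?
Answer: $- \frac{8}{255} \approx -0.031373$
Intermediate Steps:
$P{\left(J \right)} = -20$
$r{\left(L \right)} = -3300 - 60 L$ ($r{\left(L \right)} = \left(L + 55\right) \left(-40 - 20\right) = \left(55 + L\right) \left(-60\right) = -3300 - 60 L$)
$\frac{g{\left(- 4 \left(8 + 8\right) \right)}}{r{\left(-89 \right)}} = \frac{\left(-4\right) \left(8 + 8\right)}{-3300 - -5340} = \frac{\left(-4\right) 16}{-3300 + 5340} = - \frac{64}{2040} = \left(-64\right) \frac{1}{2040} = - \frac{8}{255}$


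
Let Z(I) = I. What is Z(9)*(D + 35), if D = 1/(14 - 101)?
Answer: 9132/29 ≈ 314.90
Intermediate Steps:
D = -1/87 (D = 1/(-87) = -1/87 ≈ -0.011494)
Z(9)*(D + 35) = 9*(-1/87 + 35) = 9*(3044/87) = 9132/29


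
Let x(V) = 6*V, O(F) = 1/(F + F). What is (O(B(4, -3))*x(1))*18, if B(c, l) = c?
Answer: 27/2 ≈ 13.500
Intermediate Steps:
O(F) = 1/(2*F)
(O(B(4, -3))*x(1))*18 = (((½)/4)*(6*1))*18 = (((½)*(¼))*6)*18 = ((⅛)*6)*18 = (¾)*18 = 27/2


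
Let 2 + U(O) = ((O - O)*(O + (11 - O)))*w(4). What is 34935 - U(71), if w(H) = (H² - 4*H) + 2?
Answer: 34937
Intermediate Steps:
w(H) = 2 + H² - 4*H
U(O) = -2 (U(O) = -2 + ((O - O)*(O + (11 - O)))*(2 + 4² - 4*4) = -2 + (0*11)*(2 + 16 - 16) = -2 + 0*2 = -2 + 0 = -2)
34935 - U(71) = 34935 - 1*(-2) = 34935 + 2 = 34937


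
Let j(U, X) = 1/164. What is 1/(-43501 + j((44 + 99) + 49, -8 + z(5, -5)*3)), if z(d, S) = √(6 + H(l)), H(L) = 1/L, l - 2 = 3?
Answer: -164/7134163 ≈ -2.2988e-5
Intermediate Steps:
l = 5 (l = 2 + 3 = 5)
z(d, S) = √155/5 (z(d, S) = √(6 + 1/5) = √(6 + ⅕) = √(31/5) = √155/5)
j(U, X) = 1/164
1/(-43501 + j((44 + 99) + 49, -8 + z(5, -5)*3)) = 1/(-43501 + 1/164) = 1/(-7134163/164) = -164/7134163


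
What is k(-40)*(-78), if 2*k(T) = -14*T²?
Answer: 873600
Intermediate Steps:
k(T) = -7*T² (k(T) = (-14*T²)/2 = -7*T²)
k(-40)*(-78) = -7*(-40)²*(-78) = -7*1600*(-78) = -11200*(-78) = 873600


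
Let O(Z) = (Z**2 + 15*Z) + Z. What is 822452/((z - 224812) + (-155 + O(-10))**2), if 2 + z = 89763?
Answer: -411226/44413 ≈ -9.2591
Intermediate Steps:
O(Z) = Z**2 + 16*Z
z = 89761 (z = -2 + 89763 = 89761)
822452/((z - 224812) + (-155 + O(-10))**2) = 822452/((89761 - 224812) + (-155 - 10*(16 - 10))**2) = 822452/(-135051 + (-155 - 10*6)**2) = 822452/(-135051 + (-155 - 60)**2) = 822452/(-135051 + (-215)**2) = 822452/(-135051 + 46225) = 822452/(-88826) = 822452*(-1/88826) = -411226/44413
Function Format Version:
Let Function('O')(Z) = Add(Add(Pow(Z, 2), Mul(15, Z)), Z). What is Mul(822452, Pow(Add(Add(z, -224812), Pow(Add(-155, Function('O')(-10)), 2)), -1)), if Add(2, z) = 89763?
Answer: Rational(-411226, 44413) ≈ -9.2591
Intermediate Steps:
Function('O')(Z) = Add(Pow(Z, 2), Mul(16, Z))
z = 89761 (z = Add(-2, 89763) = 89761)
Mul(822452, Pow(Add(Add(z, -224812), Pow(Add(-155, Function('O')(-10)), 2)), -1)) = Mul(822452, Pow(Add(Add(89761, -224812), Pow(Add(-155, Mul(-10, Add(16, -10))), 2)), -1)) = Mul(822452, Pow(Add(-135051, Pow(Add(-155, Mul(-10, 6)), 2)), -1)) = Mul(822452, Pow(Add(-135051, Pow(Add(-155, -60), 2)), -1)) = Mul(822452, Pow(Add(-135051, Pow(-215, 2)), -1)) = Mul(822452, Pow(Add(-135051, 46225), -1)) = Mul(822452, Pow(-88826, -1)) = Mul(822452, Rational(-1, 88826)) = Rational(-411226, 44413)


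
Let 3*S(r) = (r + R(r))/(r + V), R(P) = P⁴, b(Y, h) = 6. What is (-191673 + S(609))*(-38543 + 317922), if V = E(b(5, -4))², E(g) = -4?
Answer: 2555262354182347/125 ≈ 2.0442e+13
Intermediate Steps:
V = 16 (V = (-4)² = 16)
S(r) = (r + r⁴)/(3*(16 + r)) (S(r) = ((r + r⁴)/(r + 16))/3 = ((r + r⁴)/(16 + r))/3 = (r + r⁴)/(3*(16 + r)))
(-191673 + S(609))*(-38543 + 317922) = (-191673 + (609 + 609⁴)/(48 + 3*609))*(-38543 + 317922) = (-191673 + (609 + 137552716161)/(48 + 1827))*279379 = (-191673 + 137552716770/1875)*279379 = (-191673 + (1/1875)*137552716770)*279379 = (-191673 + 9170181118/125)*279379 = (9146221993/125)*279379 = 2555262354182347/125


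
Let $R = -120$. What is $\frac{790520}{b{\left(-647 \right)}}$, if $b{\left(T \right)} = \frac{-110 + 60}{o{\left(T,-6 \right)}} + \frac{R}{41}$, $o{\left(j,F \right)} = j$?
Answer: $- \frac{2097012404}{7559} \approx -2.7742 \cdot 10^{5}$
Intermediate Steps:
$b{\left(T \right)} = - \frac{120}{41} - \frac{50}{T}$ ($b{\left(T \right)} = \frac{-110 + 60}{T} - \frac{120}{41} = - \frac{50}{T} - \frac{120}{41} = - \frac{120}{41} - \frac{50}{T}$)
$\frac{790520}{b{\left(-647 \right)}} = \frac{790520}{- \frac{120}{41} - \frac{50}{-647}} = \frac{790520}{- \frac{120}{41} - - \frac{50}{647}} = \frac{790520}{- \frac{120}{41} + \frac{50}{647}} = \frac{790520}{- \frac{75590}{26527}} = 790520 \left(- \frac{26527}{75590}\right) = - \frac{2097012404}{7559}$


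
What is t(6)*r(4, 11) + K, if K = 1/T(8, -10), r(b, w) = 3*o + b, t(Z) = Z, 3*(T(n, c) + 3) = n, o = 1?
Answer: 39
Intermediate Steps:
T(n, c) = -3 + n/3
r(b, w) = 3 + b (r(b, w) = 3*1 + b = 3 + b)
K = -3 (K = 1/(-3 + (1/3)*8) = 1/(-3 + 8/3) = 1/(-1/3) = -3)
t(6)*r(4, 11) + K = 6*(3 + 4) - 3 = 6*7 - 3 = 42 - 3 = 39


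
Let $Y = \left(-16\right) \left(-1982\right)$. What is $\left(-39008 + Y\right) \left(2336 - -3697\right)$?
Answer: $-44016768$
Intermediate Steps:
$Y = 31712$
$\left(-39008 + Y\right) \left(2336 - -3697\right) = \left(-39008 + 31712\right) \left(2336 - -3697\right) = - 7296 \left(2336 + \left(-9434 + 13131\right)\right) = - 7296 \left(2336 + 3697\right) = \left(-7296\right) 6033 = -44016768$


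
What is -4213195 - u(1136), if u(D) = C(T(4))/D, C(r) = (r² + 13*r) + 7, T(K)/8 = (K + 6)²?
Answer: -4786839927/1136 ≈ -4.2138e+6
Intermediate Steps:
T(K) = 8*(6 + K)² (T(K) = 8*(K + 6)² = 8*(6 + K)²)
C(r) = 7 + r² + 13*r
u(D) = 650407/D (u(D) = (7 + (8*(6 + 4)²)² + 13*(8*(6 + 4)²))/D = (7 + (8*10²)² + 13*(8*10²))/D = (7 + (8*100)² + 13*(8*100))/D = (7 + 800² + 13*800)/D = (7 + 640000 + 10400)/D = 650407/D)
-4213195 - u(1136) = -4213195 - 650407/1136 = -4786839927/1136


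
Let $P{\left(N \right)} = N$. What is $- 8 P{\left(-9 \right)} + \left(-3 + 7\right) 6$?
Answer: $96$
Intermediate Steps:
$- 8 P{\left(-9 \right)} + \left(-3 + 7\right) 6 = \left(-8\right) \left(-9\right) + \left(-3 + 7\right) 6 = 72 + 4 \cdot 6 = 72 + 24 = 96$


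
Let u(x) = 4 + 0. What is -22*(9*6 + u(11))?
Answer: -1276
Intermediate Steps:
u(x) = 4
-22*(9*6 + u(11)) = -22*(9*6 + 4) = -22*(54 + 4) = -22*58 = -1276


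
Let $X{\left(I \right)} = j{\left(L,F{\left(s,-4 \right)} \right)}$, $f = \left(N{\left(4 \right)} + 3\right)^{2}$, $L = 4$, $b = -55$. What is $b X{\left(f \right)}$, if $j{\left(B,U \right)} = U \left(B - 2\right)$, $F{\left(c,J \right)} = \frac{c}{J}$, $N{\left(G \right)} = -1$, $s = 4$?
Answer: $110$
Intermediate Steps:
$j{\left(B,U \right)} = U \left(-2 + B\right)$
$f = 4$ ($f = \left(-1 + 3\right)^{2} = 2^{2} = 4$)
$X{\left(I \right)} = -2$ ($X{\left(I \right)} = \frac{4}{-4} \left(-2 + 4\right) = 4 \left(- \frac{1}{4}\right) 2 = \left(-1\right) 2 = -2$)
$b X{\left(f \right)} = \left(-55\right) \left(-2\right) = 110$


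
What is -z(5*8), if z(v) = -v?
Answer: 40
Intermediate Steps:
-z(5*8) = -(-1)*5*8 = -(-1)*40 = -1*(-40) = 40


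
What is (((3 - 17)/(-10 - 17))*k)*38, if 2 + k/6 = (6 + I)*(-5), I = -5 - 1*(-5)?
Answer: -34048/9 ≈ -3783.1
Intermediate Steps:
I = 0 (I = -5 + 5 = 0)
k = -192 (k = -12 + 6*((6 + 0)*(-5)) = -12 + 6*(6*(-5)) = -12 + 6*(-30) = -12 - 180 = -192)
(((3 - 17)/(-10 - 17))*k)*38 = (((3 - 17)/(-10 - 17))*(-192))*38 = (-14/(-27)*(-192))*38 = (-14*(-1/27)*(-192))*38 = ((14/27)*(-192))*38 = -896/9*38 = -34048/9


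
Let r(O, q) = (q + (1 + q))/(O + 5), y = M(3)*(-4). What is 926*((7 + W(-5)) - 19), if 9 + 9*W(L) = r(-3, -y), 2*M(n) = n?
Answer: -102323/9 ≈ -11369.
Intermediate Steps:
M(n) = n/2
y = -6 (y = ((½)*3)*(-4) = (3/2)*(-4) = -6)
r(O, q) = (1 + 2*q)/(5 + O)
W(L) = -5/18 (W(L) = -1 + ((1 + 2*(-1*(-6)))/(5 - 3))/9 = -1 + ((1 + 2*6)/2)/9 = -1 + ((1 + 12)/2)/9 = -1 + ((½)*13)/9 = -1 + (⅑)*(13/2) = -1 + 13/18 = -5/18)
926*((7 + W(-5)) - 19) = 926*((7 - 5/18) - 19) = 926*(121/18 - 19) = 926*(-221/18) = -102323/9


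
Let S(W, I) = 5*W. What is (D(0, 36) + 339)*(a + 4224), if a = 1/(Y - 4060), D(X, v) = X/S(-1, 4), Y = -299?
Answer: 2080602895/1453 ≈ 1.4319e+6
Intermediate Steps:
D(X, v) = -X/5 (D(X, v) = X/((5*(-1))) = X/(-5) = X*(-1/5) = -X/5)
a = -1/4359 (a = 1/(-299 - 4060) = 1/(-4359) = -1/4359 ≈ -0.00022941)
(D(0, 36) + 339)*(a + 4224) = (-1/5*0 + 339)*(-1/4359 + 4224) = (0 + 339)*(18412415/4359) = 339*(18412415/4359) = 2080602895/1453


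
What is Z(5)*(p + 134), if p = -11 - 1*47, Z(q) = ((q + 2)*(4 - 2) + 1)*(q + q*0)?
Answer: 5700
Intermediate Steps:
Z(q) = q*(5 + 2*q) (Z(q) = ((2 + q)*2 + 1)*(q + 0) = ((4 + 2*q) + 1)*q = (5 + 2*q)*q = q*(5 + 2*q))
p = -58 (p = -11 - 47 = -58)
Z(5)*(p + 134) = (5*(5 + 2*5))*(-58 + 134) = (5*(5 + 10))*76 = (5*15)*76 = 75*76 = 5700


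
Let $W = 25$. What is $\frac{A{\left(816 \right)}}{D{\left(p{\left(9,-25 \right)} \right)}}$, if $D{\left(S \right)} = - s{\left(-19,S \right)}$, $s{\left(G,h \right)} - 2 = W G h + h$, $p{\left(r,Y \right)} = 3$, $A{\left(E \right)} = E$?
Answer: $\frac{204}{355} \approx 0.57465$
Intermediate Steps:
$s{\left(G,h \right)} = 2 + h + 25 G h$ ($s{\left(G,h \right)} = 2 + \left(25 G h + h\right) = 2 + \left(h + 25 G h\right) = 2 + h + 25 G h$)
$D{\left(S \right)} = -2 + 474 S$ ($D{\left(S \right)} = - (2 + S + 25 \left(-19\right) S) = - (2 + S - 475 S) = - (2 - 474 S) = -2 + 474 S$)
$\frac{A{\left(816 \right)}}{D{\left(p{\left(9,-25 \right)} \right)}} = \frac{816}{-2 + 474 \cdot 3} = \frac{816}{-2 + 1422} = \frac{816}{1420} = 816 \cdot \frac{1}{1420} = \frac{204}{355}$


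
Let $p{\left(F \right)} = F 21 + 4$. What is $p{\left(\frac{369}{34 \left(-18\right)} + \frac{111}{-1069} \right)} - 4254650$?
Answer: $- \frac{309279805949}{72692} \approx -4.2547 \cdot 10^{6}$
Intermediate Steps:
$p{\left(F \right)} = 4 + 21 F$ ($p{\left(F \right)} = 21 F + 4 = 4 + 21 F$)
$p{\left(\frac{369}{34 \left(-18\right)} + \frac{111}{-1069} \right)} - 4254650 = \left(4 + 21 \left(\frac{369}{34 \left(-18\right)} + \frac{111}{-1069}\right)\right) - 4254650 = \left(4 + 21 \left(\frac{369}{-612} + 111 \left(- \frac{1}{1069}\right)\right)\right) - 4254650 = \left(4 + 21 \left(369 \left(- \frac{1}{612}\right) - \frac{111}{1069}\right)\right) - 4254650 = \left(4 + 21 \left(- \frac{41}{68} - \frac{111}{1069}\right)\right) - 4254650 = \left(4 + 21 \left(- \frac{51377}{72692}\right)\right) - 4254650 = \left(4 - \frac{1078917}{72692}\right) - 4254650 = - \frac{788149}{72692} - 4254650 = - \frac{309279805949}{72692}$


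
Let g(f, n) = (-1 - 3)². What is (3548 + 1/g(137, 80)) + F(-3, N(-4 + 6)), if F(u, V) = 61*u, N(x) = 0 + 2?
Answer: 53841/16 ≈ 3365.1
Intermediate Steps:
g(f, n) = 16 (g(f, n) = (-4)² = 16)
N(x) = 2
(3548 + 1/g(137, 80)) + F(-3, N(-4 + 6)) = (3548 + 1/16) + 61*(-3) = (3548 + 1/16) - 183 = 56769/16 - 183 = 53841/16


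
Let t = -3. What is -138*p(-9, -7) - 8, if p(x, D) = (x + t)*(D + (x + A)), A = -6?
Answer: -36440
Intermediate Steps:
p(x, D) = (-3 + x)*(-6 + D + x) (p(x, D) = (x - 3)*(D + (x - 6)) = (-3 + x)*(D + (-6 + x)) = (-3 + x)*(-6 + D + x))
-138*p(-9, -7) - 8 = -138*(18 + (-9)**2 - 9*(-9) - 3*(-7) - 7*(-9)) - 8 = -138*(18 + 81 + 81 + 21 + 63) - 8 = -138*264 - 8 = -36432 - 8 = -36440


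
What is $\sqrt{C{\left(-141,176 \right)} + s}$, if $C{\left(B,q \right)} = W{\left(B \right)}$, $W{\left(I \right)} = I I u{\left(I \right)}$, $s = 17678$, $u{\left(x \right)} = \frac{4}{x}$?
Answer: $\sqrt{17114} \approx 130.82$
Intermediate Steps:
$W{\left(I \right)} = 4 I$ ($W{\left(I \right)} = I I \frac{4}{I} = I^{2} \frac{4}{I} = 4 I$)
$C{\left(B,q \right)} = 4 B$
$\sqrt{C{\left(-141,176 \right)} + s} = \sqrt{4 \left(-141\right) + 17678} = \sqrt{-564 + 17678} = \sqrt{17114}$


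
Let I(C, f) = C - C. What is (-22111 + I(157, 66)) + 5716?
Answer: -16395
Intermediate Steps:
I(C, f) = 0
(-22111 + I(157, 66)) + 5716 = (-22111 + 0) + 5716 = -22111 + 5716 = -16395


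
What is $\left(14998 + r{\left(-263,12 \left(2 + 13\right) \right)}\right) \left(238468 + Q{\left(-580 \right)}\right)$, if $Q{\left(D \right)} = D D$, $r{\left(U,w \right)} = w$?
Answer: $8725346504$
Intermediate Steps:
$Q{\left(D \right)} = D^{2}$
$\left(14998 + r{\left(-263,12 \left(2 + 13\right) \right)}\right) \left(238468 + Q{\left(-580 \right)}\right) = \left(14998 + 12 \left(2 + 13\right)\right) \left(238468 + \left(-580\right)^{2}\right) = \left(14998 + 12 \cdot 15\right) \left(238468 + 336400\right) = \left(14998 + 180\right) 574868 = 15178 \cdot 574868 = 8725346504$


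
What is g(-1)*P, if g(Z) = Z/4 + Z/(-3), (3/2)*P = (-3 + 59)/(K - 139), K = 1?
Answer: -14/621 ≈ -0.022544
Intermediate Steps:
P = -56/207 (P = 2*((-3 + 59)/(1 - 139))/3 = 2*(56/(-138))/3 = 2*(56*(-1/138))/3 = (⅔)*(-28/69) = -56/207 ≈ -0.27053)
g(Z) = -Z/12 (g(Z) = Z*(¼) + Z*(-⅓) = Z/4 - Z/3 = -Z/12)
g(-1)*P = -1/12*(-1)*(-56/207) = (1/12)*(-56/207) = -14/621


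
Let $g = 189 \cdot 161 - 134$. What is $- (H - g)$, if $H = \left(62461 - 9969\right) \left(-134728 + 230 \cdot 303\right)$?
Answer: $3414004991$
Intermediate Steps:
$g = 30295$ ($g = 30429 - 134 = 30295$)
$H = -3413974696$ ($H = 52492 \left(-134728 + 69690\right) = 52492 \left(-65038\right) = -3413974696$)
$- (H - g) = - (-3413974696 - 30295) = \left(-1\right) \left(-3414004991\right) = 3414004991$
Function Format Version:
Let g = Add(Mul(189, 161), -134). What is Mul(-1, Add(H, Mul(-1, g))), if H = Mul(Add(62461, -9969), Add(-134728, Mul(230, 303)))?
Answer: 3414004991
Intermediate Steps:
g = 30295 (g = Add(30429, -134) = 30295)
H = -3413974696 (H = Mul(52492, Add(-134728, 69690)) = Mul(52492, -65038) = -3413974696)
Mul(-1, Add(H, Mul(-1, g))) = Mul(-1, Add(-3413974696, Mul(-1, 30295))) = Mul(-1, Add(-3413974696, -30295)) = Mul(-1, -3414004991) = 3414004991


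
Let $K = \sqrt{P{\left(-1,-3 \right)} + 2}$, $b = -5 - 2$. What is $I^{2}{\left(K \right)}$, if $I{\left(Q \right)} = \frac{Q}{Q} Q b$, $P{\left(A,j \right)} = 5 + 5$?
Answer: $588$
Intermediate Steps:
$P{\left(A,j \right)} = 10$
$b = -7$ ($b = -5 - 2 = -7$)
$K = 2 \sqrt{3}$ ($K = \sqrt{10 + 2} = \sqrt{12} = 2 \sqrt{3} \approx 3.4641$)
$I{\left(Q \right)} = - 7 Q$ ($I{\left(Q \right)} = \frac{Q}{Q} Q \left(-7\right) = 1 Q \left(-7\right) = Q \left(-7\right) = - 7 Q$)
$I^{2}{\left(K \right)} = \left(- 7 \cdot 2 \sqrt{3}\right)^{2} = \left(- 14 \sqrt{3}\right)^{2} = 588$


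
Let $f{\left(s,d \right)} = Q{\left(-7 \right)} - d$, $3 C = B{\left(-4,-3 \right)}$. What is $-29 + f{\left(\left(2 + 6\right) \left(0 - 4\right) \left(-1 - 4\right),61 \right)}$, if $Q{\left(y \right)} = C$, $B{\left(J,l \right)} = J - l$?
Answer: $- \frac{271}{3} \approx -90.333$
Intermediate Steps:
$C = - \frac{1}{3}$ ($C = \frac{-4 - -3}{3} = \frac{-4 + 3}{3} = \frac{1}{3} \left(-1\right) = - \frac{1}{3} \approx -0.33333$)
$Q{\left(y \right)} = - \frac{1}{3}$
$f{\left(s,d \right)} = - \frac{1}{3} - d$
$-29 + f{\left(\left(2 + 6\right) \left(0 - 4\right) \left(-1 - 4\right),61 \right)} = -29 - \frac{184}{3} = - \frac{271}{3}$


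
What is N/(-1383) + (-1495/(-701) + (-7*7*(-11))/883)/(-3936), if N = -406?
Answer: 82233042403/280785544392 ≈ 0.29287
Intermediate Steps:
N/(-1383) + (-1495/(-701) + (-7*7*(-11))/883)/(-3936) = -406/(-1383) + (-1495/(-701) + (-7*7*(-11))/883)/(-3936) = -406*(-1/1383) + (-1495*(-1/701) - 49*(-11)*(1/883))*(-1/3936) = 406/1383 + (1495/701 + 539*(1/883))*(-1/3936) = 406/1383 + (1495/701 + 539/883)*(-1/3936) = 406/1383 + (1697924/618983)*(-1/3936) = 406/1383 - 424481/609079272 = 82233042403/280785544392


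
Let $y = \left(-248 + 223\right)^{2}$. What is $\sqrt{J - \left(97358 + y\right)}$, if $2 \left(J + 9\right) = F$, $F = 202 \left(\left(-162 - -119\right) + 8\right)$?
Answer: $i \sqrt{101527} \approx 318.63 i$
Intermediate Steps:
$y = 625$ ($y = \left(-25\right)^{2} = 625$)
$F = -7070$ ($F = 202 \left(\left(-162 + 119\right) + 8\right) = 202 \left(-43 + 8\right) = 202 \left(-35\right) = -7070$)
$J = -3544$ ($J = -9 + \frac{1}{2} \left(-7070\right) = -9 - 3535 = -3544$)
$\sqrt{J - \left(97358 + y\right)} = \sqrt{-3544 - 97983} = \sqrt{-101527} = i \sqrt{101527}$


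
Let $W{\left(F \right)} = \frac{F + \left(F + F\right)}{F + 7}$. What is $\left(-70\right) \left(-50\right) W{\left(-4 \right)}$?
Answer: $-14000$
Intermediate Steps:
$W{\left(F \right)} = \frac{3 F}{7 + F}$ ($W{\left(F \right)} = \frac{F + 2 F}{7 + F} = \frac{3 F}{7 + F}$)
$\left(-70\right) \left(-50\right) W{\left(-4 \right)} = \left(-70\right) \left(-50\right) 3 \left(-4\right) \frac{1}{7 - 4} = 3500 \cdot 3 \left(-4\right) \frac{1}{3} = 3500 \left(-4\right) = -14000$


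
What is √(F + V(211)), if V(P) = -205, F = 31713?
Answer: 2*√7877 ≈ 177.50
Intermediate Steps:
√(F + V(211)) = √(31713 - 205) = √31508 = 2*√7877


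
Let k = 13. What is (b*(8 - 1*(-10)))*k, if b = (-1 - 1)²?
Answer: 936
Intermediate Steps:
b = 4 (b = (-2)² = 4)
(b*(8 - 1*(-10)))*k = (4*(8 - 1*(-10)))*13 = (4*(8 + 10))*13 = (4*18)*13 = 72*13 = 936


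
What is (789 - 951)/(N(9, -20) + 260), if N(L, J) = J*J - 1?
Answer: -162/659 ≈ -0.24583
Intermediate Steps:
N(L, J) = -1 + J² (N(L, J) = J² - 1 = -1 + J²)
(789 - 951)/(N(9, -20) + 260) = (789 - 951)/((-1 + (-20)²) + 260) = -162/((-1 + 400) + 260) = -162/(399 + 260) = -162/659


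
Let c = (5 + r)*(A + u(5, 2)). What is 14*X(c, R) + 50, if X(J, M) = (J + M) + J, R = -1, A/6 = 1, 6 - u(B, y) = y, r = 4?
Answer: 2556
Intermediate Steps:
u(B, y) = 6 - y
A = 6 (A = 6*1 = 6)
c = 90 (c = (5 + 4)*(6 + (6 - 1*2)) = 9*(6 + (6 - 2)) = 9*(6 + 4) = 9*10 = 90)
X(J, M) = M + 2*J
14*X(c, R) + 50 = 14*(-1 + 2*90) + 50 = 14*(-1 + 180) + 50 = 14*179 + 50 = 2506 + 50 = 2556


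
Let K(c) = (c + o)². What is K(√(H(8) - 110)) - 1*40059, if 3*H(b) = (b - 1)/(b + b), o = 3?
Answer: -1927673/48 + I*√15819/2 ≈ -40160.0 + 62.887*I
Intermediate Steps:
H(b) = (-1 + b)/(6*b) (H(b) = ((b - 1)/(b + b))/3 = ((-1 + b)/((2*b)))/3 = ((-1 + b)*(1/(2*b)))/3 = ((-1 + b)/(2*b))/3 = (-1 + b)/(6*b))
K(c) = (3 + c)² (K(c) = (c + 3)² = (3 + c)²)
K(√(H(8) - 110)) - 1*40059 = (3 + √((⅙)*(-1 + 8)/8 - 110))² - 1*40059 = (3 + √((⅙)*(⅛)*7 - 110))² - 40059 = (3 + √(7/48 - 110))² - 40059 = (3 + √(-5273/48))² - 40059 = (3 + I*√15819/12)² - 40059 = -40059 + (3 + I*√15819/12)²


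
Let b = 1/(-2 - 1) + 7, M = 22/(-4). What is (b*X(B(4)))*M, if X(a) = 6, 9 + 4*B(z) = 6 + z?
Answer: -220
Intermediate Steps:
B(z) = -¾ + z/4 (B(z) = -9/4 + (6 + z)/4 = -9/4 + (3/2 + z/4) = -¾ + z/4)
M = -11/2 (M = 22*(-¼) = -11/2 ≈ -5.5000)
b = 20/3 (b = 1/(-3) + 7 = -⅓ + 7 = 20/3 ≈ 6.6667)
(b*X(B(4)))*M = ((20/3)*6)*(-11/2) = 40*(-11/2) = -220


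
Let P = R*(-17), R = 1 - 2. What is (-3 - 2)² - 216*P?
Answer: -3647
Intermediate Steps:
R = -1
P = 17 (P = -1*(-17) = 17)
(-3 - 2)² - 216*P = (-3 - 2)² - 216*17 = (-5)² - 3672 = 25 - 3672 = -3647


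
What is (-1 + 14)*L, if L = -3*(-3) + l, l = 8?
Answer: 221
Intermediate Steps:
L = 17 (L = -3*(-3) + 8 = 9 + 8 = 17)
(-1 + 14)*L = (-1 + 14)*17 = 13*17 = 221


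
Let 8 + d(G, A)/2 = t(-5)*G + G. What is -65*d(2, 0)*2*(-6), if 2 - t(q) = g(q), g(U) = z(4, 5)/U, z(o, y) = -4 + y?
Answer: -2496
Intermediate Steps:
g(U) = 1/U (g(U) = (-4 + 5)/U = 1/U)
t(q) = 2 - 1/q
d(G, A) = -16 + 32*G/5 (d(G, A) = -16 + 2*((2 - 1/(-5))*G + G) = -16 + 2*((2 - 1*(-⅕))*G + G) = -16 + 2*((2 + ⅕)*G + G) = -16 + 2*(11*G/5 + G) = -16 + 2*(16*G/5) = -16 + 32*G/5)
-65*d(2, 0)*2*(-6) = -65*(-16 + (32/5)*2)*2*(-6) = -65*(-16 + 64/5)*2*(-6) = -65*(-16/5*2)*(-6) = -(-416)*(-6) = -65*192/5 = -2496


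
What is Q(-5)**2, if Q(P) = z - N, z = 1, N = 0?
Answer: 1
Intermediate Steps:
Q(P) = 1 (Q(P) = 1 - 1*0 = 1 + 0 = 1)
Q(-5)**2 = 1**2 = 1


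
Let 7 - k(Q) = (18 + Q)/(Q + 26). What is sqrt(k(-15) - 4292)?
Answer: 7*I*sqrt(10582)/11 ≈ 65.462*I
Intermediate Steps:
k(Q) = 7 - (18 + Q)/(26 + Q) (k(Q) = 7 - (18 + Q)/(Q + 26) = 7 - (18 + Q)/(26 + Q))
sqrt(k(-15) - 4292) = sqrt(2*(82 + 3*(-15))/(26 - 15) - 4292) = sqrt(2*(82 - 45)/11 - 4292) = sqrt(2*(1/11)*37 - 4292) = sqrt(74/11 - 4292) = sqrt(-47138/11) = 7*I*sqrt(10582)/11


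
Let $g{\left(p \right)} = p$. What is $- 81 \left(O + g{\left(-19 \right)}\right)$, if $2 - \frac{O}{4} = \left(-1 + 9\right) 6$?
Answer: $16443$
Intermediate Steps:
$O = -184$ ($O = 8 - 4 \left(-1 + 9\right) 6 = 8 - 4 \cdot 8 \cdot 6 = 8 - 192 = -184$)
$- 81 \left(O + g{\left(-19 \right)}\right) = - 81 \left(-184 - 19\right) = \left(-81\right) \left(-203\right) = 16443$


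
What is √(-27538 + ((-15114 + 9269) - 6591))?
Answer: I*√39974 ≈ 199.94*I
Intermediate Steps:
√(-27538 + ((-15114 + 9269) - 6591)) = √(-27538 + (-5845 - 6591)) = √(-27538 - 12436) = √(-39974) = I*√39974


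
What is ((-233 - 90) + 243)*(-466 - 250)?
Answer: 57280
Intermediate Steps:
((-233 - 90) + 243)*(-466 - 250) = (-323 + 243)*(-716) = -80*(-716) = 57280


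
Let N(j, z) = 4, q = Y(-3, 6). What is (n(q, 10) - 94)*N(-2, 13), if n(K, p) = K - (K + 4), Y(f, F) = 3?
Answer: -392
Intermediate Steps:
q = 3
n(K, p) = -4 (n(K, p) = K - (4 + K) = K + (-4 - K) = -4)
(n(q, 10) - 94)*N(-2, 13) = (-4 - 94)*4 = -98*4 = -392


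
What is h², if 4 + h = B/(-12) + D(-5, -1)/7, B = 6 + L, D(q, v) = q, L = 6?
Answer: 1600/49 ≈ 32.653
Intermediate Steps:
B = 12 (B = 6 + 6 = 12)
h = -40/7 (h = -4 + (12/(-12) - 5/7) = -4 + (12*(-1/12) - 5*⅐) = -4 + (-1 - 5/7) = -4 - 12/7 = -40/7 ≈ -5.7143)
h² = (-40/7)² = 1600/49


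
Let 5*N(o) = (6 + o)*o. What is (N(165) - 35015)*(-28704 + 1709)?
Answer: 792897140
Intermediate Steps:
N(o) = o*(6 + o)/5 (N(o) = ((6 + o)*o)/5 = (o*(6 + o))/5 = o*(6 + o)/5)
(N(165) - 35015)*(-28704 + 1709) = ((1/5)*165*(6 + 165) - 35015)*(-28704 + 1709) = ((1/5)*165*171 - 35015)*(-26995) = (5643 - 35015)*(-26995) = -29372*(-26995) = 792897140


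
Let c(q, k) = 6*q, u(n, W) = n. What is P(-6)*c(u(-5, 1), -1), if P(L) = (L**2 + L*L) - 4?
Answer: -2040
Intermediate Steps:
P(L) = -4 + 2*L**2 (P(L) = (L**2 + L**2) - 4 = 2*L**2 - 4 = -4 + 2*L**2)
P(-6)*c(u(-5, 1), -1) = (-4 + 2*(-6)**2)*(6*(-5)) = (-4 + 2*36)*(-30) = (-4 + 72)*(-30) = 68*(-30) = -2040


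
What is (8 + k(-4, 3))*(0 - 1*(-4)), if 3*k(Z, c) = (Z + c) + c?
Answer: 104/3 ≈ 34.667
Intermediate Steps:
k(Z, c) = Z/3 + 2*c/3 (k(Z, c) = ((Z + c) + c)/3 = (Z + 2*c)/3 = Z/3 + 2*c/3)
(8 + k(-4, 3))*(0 - 1*(-4)) = (8 + ((⅓)*(-4) + (⅔)*3))*(0 - 1*(-4)) = (8 + (-4/3 + 2))*(0 + 4) = (8 + ⅔)*4 = (26/3)*4 = 104/3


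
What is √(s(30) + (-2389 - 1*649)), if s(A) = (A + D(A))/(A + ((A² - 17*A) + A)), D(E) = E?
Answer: 16*I*√2670/15 ≈ 55.117*I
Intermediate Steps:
s(A) = 2*A/(A² - 15*A) (s(A) = (A + A)/(A + ((A² - 17*A) + A)) = (2*A)/(A + (A² - 16*A)) = (2*A)/(A² - 15*A) = 2*A/(A² - 15*A))
√(s(30) + (-2389 - 1*649)) = √(2/(-15 + 30) + (-2389 - 1*649)) = √(2/15 + (-2389 - 649)) = √(2*(1/15) - 3038) = √(2/15 - 3038) = √(-45568/15) = 16*I*√2670/15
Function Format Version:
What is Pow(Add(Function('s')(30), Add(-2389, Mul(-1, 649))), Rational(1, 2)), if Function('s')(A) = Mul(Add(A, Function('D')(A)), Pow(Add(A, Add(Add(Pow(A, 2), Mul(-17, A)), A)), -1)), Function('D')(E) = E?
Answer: Mul(Rational(16, 15), I, Pow(2670, Rational(1, 2))) ≈ Mul(55.117, I)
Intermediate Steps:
Function('s')(A) = Mul(2, A, Pow(Add(Pow(A, 2), Mul(-15, A)), -1)) (Function('s')(A) = Mul(Add(A, A), Pow(Add(A, Add(Add(Pow(A, 2), Mul(-17, A)), A)), -1)) = Mul(Mul(2, A), Pow(Add(A, Add(Pow(A, 2), Mul(-16, A))), -1)) = Mul(Mul(2, A), Pow(Add(Pow(A, 2), Mul(-15, A)), -1)) = Mul(2, A, Pow(Add(Pow(A, 2), Mul(-15, A)), -1)))
Pow(Add(Function('s')(30), Add(-2389, Mul(-1, 649))), Rational(1, 2)) = Pow(Add(Mul(2, Pow(Add(-15, 30), -1)), Add(-2389, Mul(-1, 649))), Rational(1, 2)) = Pow(Add(Mul(2, Pow(15, -1)), Add(-2389, -649)), Rational(1, 2)) = Pow(Add(Mul(2, Rational(1, 15)), -3038), Rational(1, 2)) = Pow(Add(Rational(2, 15), -3038), Rational(1, 2)) = Pow(Rational(-45568, 15), Rational(1, 2)) = Mul(Rational(16, 15), I, Pow(2670, Rational(1, 2)))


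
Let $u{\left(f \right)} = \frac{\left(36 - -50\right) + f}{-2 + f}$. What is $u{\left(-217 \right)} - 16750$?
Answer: $- \frac{3668119}{219} \approx -16749.0$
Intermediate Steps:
$u{\left(f \right)} = \frac{86 + f}{-2 + f}$ ($u{\left(f \right)} = \frac{\left(36 + 50\right) + f}{-2 + f} = \frac{86 + f}{-2 + f}$)
$u{\left(-217 \right)} - 16750 = \frac{86 - 217}{-2 - 217} - 16750 = \frac{1}{-219} \left(-131\right) - 16750 = \left(- \frac{1}{219}\right) \left(-131\right) - 16750 = \frac{131}{219} - 16750 = - \frac{3668119}{219}$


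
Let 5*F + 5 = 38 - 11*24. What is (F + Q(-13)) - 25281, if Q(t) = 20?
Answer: -126536/5 ≈ -25307.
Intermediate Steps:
F = -231/5 (F = -1 + (38 - 11*24)/5 = -1 + (38 - 264)/5 = -1 + (1/5)*(-226) = -1 - 226/5 = -231/5 ≈ -46.200)
(F + Q(-13)) - 25281 = (-231/5 + 20) - 25281 = -131/5 - 25281 = -126536/5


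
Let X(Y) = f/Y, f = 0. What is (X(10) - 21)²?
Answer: 441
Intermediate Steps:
X(Y) = 0 (X(Y) = 0/Y = 0)
(X(10) - 21)² = (0 - 21)² = (-21)² = 441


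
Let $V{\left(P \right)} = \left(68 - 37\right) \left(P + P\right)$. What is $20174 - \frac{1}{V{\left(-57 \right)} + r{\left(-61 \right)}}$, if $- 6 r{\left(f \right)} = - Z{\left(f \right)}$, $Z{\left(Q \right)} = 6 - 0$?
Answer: $\frac{71274743}{3533} \approx 20174.0$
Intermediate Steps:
$V{\left(P \right)} = 62 P$ ($V{\left(P \right)} = 31 \cdot 2 P = 62 P$)
$Z{\left(Q \right)} = 6$ ($Z{\left(Q \right)} = 6 + 0 = 6$)
$r{\left(f \right)} = 1$ ($r{\left(f \right)} = - \frac{\left(-1\right) 6}{6} = \left(- \frac{1}{6}\right) \left(-6\right) = 1$)
$20174 - \frac{1}{V{\left(-57 \right)} + r{\left(-61 \right)}} = 20174 - \frac{1}{62 \left(-57\right) + 1} = 20174 - \frac{1}{-3534 + 1} = 20174 - \frac{1}{-3533} = 20174 - - \frac{1}{3533} = 20174 + \frac{1}{3533} = \frac{71274743}{3533}$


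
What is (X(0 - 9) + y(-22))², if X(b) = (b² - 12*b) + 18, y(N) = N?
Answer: 34225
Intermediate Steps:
X(b) = 18 + b² - 12*b
(X(0 - 9) + y(-22))² = ((18 + (0 - 9)² - 12*(0 - 9)) - 22)² = ((18 + (-9)² - 12*(-9)) - 22)² = ((18 + 81 + 108) - 22)² = (207 - 22)² = 185² = 34225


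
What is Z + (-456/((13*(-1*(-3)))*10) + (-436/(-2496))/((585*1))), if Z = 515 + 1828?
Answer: 854862013/365040 ≈ 2341.8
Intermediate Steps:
Z = 2343
Z + (-456/((13*(-1*(-3)))*10) + (-436/(-2496))/((585*1))) = 2343 + (-456/((13*(-1*(-3)))*10) + (-436/(-2496))/((585*1))) = 2343 + (-456/((13*3)*10) - 436*(-1/2496)/585) = 2343 + (-456/(39*10) + (109/624)*(1/585)) = 2343 + (-456/390 + 109/365040) = 2343 + (-456*1/390 + 109/365040) = 2343 + (-76/65 + 109/365040) = 2343 - 426707/365040 = 854862013/365040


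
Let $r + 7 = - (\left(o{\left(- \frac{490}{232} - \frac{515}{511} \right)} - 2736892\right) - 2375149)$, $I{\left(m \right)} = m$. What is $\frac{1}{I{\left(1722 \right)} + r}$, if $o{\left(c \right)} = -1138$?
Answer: $\frac{1}{5114894} \approx 1.9551 \cdot 10^{-7}$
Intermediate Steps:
$r = 5113172$ ($r = -7 - \left(\left(-1138 - 2736892\right) - 2375149\right) = -7 - \left(-2738030 - 2375149\right) = -7 - -5113179 = -7 + 5113179 = 5113172$)
$\frac{1}{I{\left(1722 \right)} + r} = \frac{1}{1722 + 5113172} = \frac{1}{5114894}$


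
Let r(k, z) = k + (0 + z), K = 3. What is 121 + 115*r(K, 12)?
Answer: 1846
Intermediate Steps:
r(k, z) = k + z
121 + 115*r(K, 12) = 121 + 115*(3 + 12) = 121 + 115*15 = 121 + 1725 = 1846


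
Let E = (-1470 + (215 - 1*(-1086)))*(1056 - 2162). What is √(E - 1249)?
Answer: √185665 ≈ 430.89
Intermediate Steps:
E = 186914 (E = (-1470 + (215 + 1086))*(-1106) = (-1470 + 1301)*(-1106) = -169*(-1106) = 186914)
√(E - 1249) = √(186914 - 1249) = √185665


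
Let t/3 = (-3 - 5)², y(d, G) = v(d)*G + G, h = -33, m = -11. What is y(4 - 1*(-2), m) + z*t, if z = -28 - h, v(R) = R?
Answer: 883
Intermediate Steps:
y(d, G) = G + G*d (y(d, G) = d*G + G = G*d + G = G + G*d)
z = 5 (z = -28 - 1*(-33) = -28 + 33 = 5)
t = 192 (t = 3*(-3 - 5)² = 3*(-8)² = 3*64 = 192)
y(4 - 1*(-2), m) + z*t = -11*(1 + (4 - 1*(-2))) + 5*192 = -11*(1 + (4 + 2)) + 960 = -11*(1 + 6) + 960 = -11*7 + 960 = -77 + 960 = 883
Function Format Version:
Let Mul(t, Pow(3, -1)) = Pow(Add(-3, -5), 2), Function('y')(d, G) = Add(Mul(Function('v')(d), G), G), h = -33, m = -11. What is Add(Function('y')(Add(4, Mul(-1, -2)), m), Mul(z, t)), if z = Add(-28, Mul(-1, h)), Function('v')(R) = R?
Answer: 883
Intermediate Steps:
Function('y')(d, G) = Add(G, Mul(G, d)) (Function('y')(d, G) = Add(Mul(d, G), G) = Add(Mul(G, d), G) = Add(G, Mul(G, d)))
z = 5 (z = Add(-28, Mul(-1, -33)) = Add(-28, 33) = 5)
t = 192 (t = Mul(3, Pow(Add(-3, -5), 2)) = Mul(3, Pow(-8, 2)) = Mul(3, 64) = 192)
Add(Function('y')(Add(4, Mul(-1, -2)), m), Mul(z, t)) = Add(Mul(-11, Add(1, Add(4, Mul(-1, -2)))), Mul(5, 192)) = Add(Mul(-11, Add(1, Add(4, 2))), 960) = Add(Mul(-11, Add(1, 6)), 960) = Add(Mul(-11, 7), 960) = Add(-77, 960) = 883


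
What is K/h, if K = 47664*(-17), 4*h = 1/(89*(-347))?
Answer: 100096497216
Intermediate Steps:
h = -1/123532 (h = 1/(4*((89*(-347)))) = (¼)/(-30883) = (¼)*(-1/30883) = -1/123532 ≈ -8.0951e-6)
K = -810288
K/h = -810288/(-1/123532) = -810288*(-123532) = 100096497216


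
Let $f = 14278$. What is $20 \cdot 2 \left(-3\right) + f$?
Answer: $14158$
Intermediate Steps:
$20 \cdot 2 \left(-3\right) + f = 20 \cdot 2 \left(-3\right) + 14278 = 40 \left(-3\right) + 14278 = -120 + 14278 = 14158$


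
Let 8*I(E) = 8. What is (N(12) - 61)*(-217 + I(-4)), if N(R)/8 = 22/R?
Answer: 10008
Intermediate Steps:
I(E) = 1 (I(E) = (⅛)*8 = 1)
N(R) = 176/R (N(R) = 8*(22/R) = 176/R)
(N(12) - 61)*(-217 + I(-4)) = (176/12 - 61)*(-217 + 1) = (176*(1/12) - 61)*(-216) = (44/3 - 61)*(-216) = -139/3*(-216) = 10008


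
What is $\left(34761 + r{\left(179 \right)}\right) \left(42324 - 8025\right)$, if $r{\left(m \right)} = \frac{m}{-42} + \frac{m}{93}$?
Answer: $\frac{517409321307}{434} \approx 1.1922 \cdot 10^{9}$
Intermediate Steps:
$r{\left(m \right)} = - \frac{17 m}{1302}$ ($r{\left(m \right)} = m \left(- \frac{1}{42}\right) + m \frac{1}{93} = - \frac{m}{42} + \frac{m}{93} = - \frac{17 m}{1302}$)
$\left(34761 + r{\left(179 \right)}\right) \left(42324 - 8025\right) = \left(34761 - \frac{3043}{1302}\right) \left(42324 - 8025\right) = \left(34761 - \frac{3043}{1302}\right) 34299 = \frac{45255779}{1302} \cdot 34299 = \frac{517409321307}{434}$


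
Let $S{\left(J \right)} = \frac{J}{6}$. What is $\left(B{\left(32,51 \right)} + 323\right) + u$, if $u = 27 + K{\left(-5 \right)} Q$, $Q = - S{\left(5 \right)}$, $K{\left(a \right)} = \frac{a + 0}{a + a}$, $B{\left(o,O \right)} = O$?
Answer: $\frac{4807}{12} \approx 400.58$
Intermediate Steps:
$S{\left(J \right)} = \frac{J}{6}$ ($S{\left(J \right)} = J \frac{1}{6} = \frac{J}{6}$)
$K{\left(a \right)} = \frac{1}{2}$ ($K{\left(a \right)} = \frac{a}{2 a} = a \frac{1}{2 a} = \frac{1}{2}$)
$Q = - \frac{5}{6} \approx -0.83333$
$u = \frac{319}{12}$ ($u = 27 + \frac{1}{2} \left(- \frac{5}{6}\right) = 27 - \frac{5}{12} = \frac{319}{12} \approx 26.583$)
$\left(B{\left(32,51 \right)} + 323\right) + u = \left(51 + 323\right) + \frac{319}{12} = 374 + \frac{319}{12} = \frac{4807}{12}$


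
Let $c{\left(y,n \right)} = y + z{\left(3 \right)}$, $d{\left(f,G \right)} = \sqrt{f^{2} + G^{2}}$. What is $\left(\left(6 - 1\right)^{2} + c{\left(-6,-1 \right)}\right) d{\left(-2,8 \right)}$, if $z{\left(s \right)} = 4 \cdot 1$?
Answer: $46 \sqrt{17} \approx 189.66$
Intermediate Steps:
$d{\left(f,G \right)} = \sqrt{G^{2} + f^{2}}$
$z{\left(s \right)} = 4$
$c{\left(y,n \right)} = 4 + y$ ($c{\left(y,n \right)} = y + 4 = 4 + y$)
$\left(\left(6 - 1\right)^{2} + c{\left(-6,-1 \right)}\right) d{\left(-2,8 \right)} = \left(\left(6 - 1\right)^{2} + \left(4 - 6\right)\right) \sqrt{8^{2} + \left(-2\right)^{2}} = \left(5^{2} - 2\right) \sqrt{64 + 4} = \left(25 - 2\right) \sqrt{68} = 23 \cdot 2 \sqrt{17} = 46 \sqrt{17}$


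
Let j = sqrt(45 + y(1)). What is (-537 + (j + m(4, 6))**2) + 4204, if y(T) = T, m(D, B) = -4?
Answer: 3729 - 8*sqrt(46) ≈ 3674.7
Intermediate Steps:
j = sqrt(46) (j = sqrt(45 + 1) = sqrt(46) ≈ 6.7823)
(-537 + (j + m(4, 6))**2) + 4204 = (-537 + (sqrt(46) - 4)**2) + 4204 = (-537 + (-4 + sqrt(46))**2) + 4204 = 3667 + (-4 + sqrt(46))**2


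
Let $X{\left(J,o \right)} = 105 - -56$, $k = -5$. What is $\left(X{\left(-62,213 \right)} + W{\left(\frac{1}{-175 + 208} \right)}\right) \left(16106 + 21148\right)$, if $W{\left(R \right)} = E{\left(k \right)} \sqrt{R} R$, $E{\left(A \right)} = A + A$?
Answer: $5997894 - \frac{124180 \sqrt{33}}{363} \approx 5.9959 \cdot 10^{6}$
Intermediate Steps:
$E{\left(A \right)} = 2 A$
$X{\left(J,o \right)} = 161$ ($X{\left(J,o \right)} = 105 + 56 = 161$)
$W{\left(R \right)} = - 10 R^{\frac{3}{2}}$ ($W{\left(R \right)} = 2 \left(-5\right) \sqrt{R} R = - 10 \sqrt{R} R = - 10 R^{\frac{3}{2}}$)
$\left(X{\left(-62,213 \right)} + W{\left(\frac{1}{-175 + 208} \right)}\right) \left(16106 + 21148\right) = \left(161 - 10 \left(\frac{1}{-175 + 208}\right)^{\frac{3}{2}}\right) \left(16106 + 21148\right) = \left(161 - 10 \left(\frac{1}{33}\right)^{\frac{3}{2}}\right) 37254 = \left(161 - \frac{10}{33 \sqrt{33}}\right) 37254 = \left(161 - 10 \frac{\sqrt{33}}{1089}\right) 37254 = \left(161 - \frac{10 \sqrt{33}}{1089}\right) 37254 = 5997894 - \frac{124180 \sqrt{33}}{363}$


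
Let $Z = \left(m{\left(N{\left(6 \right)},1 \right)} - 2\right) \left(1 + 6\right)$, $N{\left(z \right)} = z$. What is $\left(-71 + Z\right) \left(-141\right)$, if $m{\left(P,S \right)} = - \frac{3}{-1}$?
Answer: $9024$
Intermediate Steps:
$m{\left(P,S \right)} = 3$ ($m{\left(P,S \right)} = \left(-3\right) \left(-1\right) = 3$)
$Z = 7$ ($Z = \left(3 - 2\right) \left(1 + 6\right) = 1 \cdot 7 = 7$)
$\left(-71 + Z\right) \left(-141\right) = \left(-71 + 7\right) \left(-141\right) = \left(-64\right) \left(-141\right) = 9024$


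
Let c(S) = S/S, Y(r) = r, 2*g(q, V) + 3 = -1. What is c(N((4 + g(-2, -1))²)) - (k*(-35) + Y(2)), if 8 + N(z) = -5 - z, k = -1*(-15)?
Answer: 524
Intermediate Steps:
g(q, V) = -2 (g(q, V) = -3/2 + (½)*(-1) = -3/2 - ½ = -2)
k = 15
N(z) = -13 - z (N(z) = -8 + (-5 - z) = -13 - z)
c(S) = 1
c(N((4 + g(-2, -1))²)) - (k*(-35) + Y(2)) = 1 - (15*(-35) + 2) = 1 - (-525 + 2) = 1 - 1*(-523) = 1 + 523 = 524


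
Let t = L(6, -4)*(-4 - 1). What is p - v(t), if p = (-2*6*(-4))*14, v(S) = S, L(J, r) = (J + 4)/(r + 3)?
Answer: 622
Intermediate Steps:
L(J, r) = (4 + J)/(3 + r)
t = 50 (t = ((4 + 6)/(3 - 4))*(-4 - 1) = (10/(-1))*(-5) = -1*10*(-5) = -10*(-5) = 50)
p = 672 (p = -12*(-4)*14 = 48*14 = 672)
p - v(t) = 672 - 1*50 = 672 - 50 = 622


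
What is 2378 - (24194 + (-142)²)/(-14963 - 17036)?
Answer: 76137980/31999 ≈ 2379.4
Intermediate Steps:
2378 - (24194 + (-142)²)/(-14963 - 17036) = 2378 - (24194 + 20164)/(-31999) = 2378 - 44358*(-1)/31999 = 2378 - 1*(-44358/31999) = 2378 + 44358/31999 = 76137980/31999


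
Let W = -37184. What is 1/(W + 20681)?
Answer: -1/16503 ≈ -6.0595e-5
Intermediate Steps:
1/(W + 20681) = 1/(-37184 + 20681) = 1/(-16503) = -1/16503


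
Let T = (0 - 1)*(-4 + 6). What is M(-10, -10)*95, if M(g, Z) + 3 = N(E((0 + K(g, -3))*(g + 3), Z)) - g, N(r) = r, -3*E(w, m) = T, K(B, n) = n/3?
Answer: 2185/3 ≈ 728.33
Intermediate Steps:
K(B, n) = n/3 (K(B, n) = n*(⅓) = n/3)
T = -2 (T = -1*2 = -2)
E(w, m) = ⅔ (E(w, m) = -⅓*(-2) = ⅔)
M(g, Z) = -7/3 - g (M(g, Z) = -3 + (⅔ - g) = -7/3 - g)
M(-10, -10)*95 = (-7/3 - 1*(-10))*95 = (-7/3 + 10)*95 = (23/3)*95 = 2185/3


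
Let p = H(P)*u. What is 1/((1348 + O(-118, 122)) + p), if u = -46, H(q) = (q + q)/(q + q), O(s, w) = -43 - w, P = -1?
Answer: 1/1137 ≈ 0.00087951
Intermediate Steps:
H(q) = 1 (H(q) = (2*q)/((2*q)) = (2*q)*(1/(2*q)) = 1)
p = -46 (p = 1*(-46) = -46)
1/((1348 + O(-118, 122)) + p) = 1/((1348 + (-43 - 1*122)) - 46) = 1/((1348 + (-43 - 122)) - 46) = 1/((1348 - 165) - 46) = 1/(1183 - 46) = 1/1137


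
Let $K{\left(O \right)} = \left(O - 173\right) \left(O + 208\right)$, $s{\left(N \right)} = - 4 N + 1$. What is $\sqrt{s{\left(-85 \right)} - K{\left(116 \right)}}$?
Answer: $\sqrt{18809} \approx 137.15$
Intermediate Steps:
$s{\left(N \right)} = 1 - 4 N$
$K{\left(O \right)} = \left(-173 + O\right) \left(208 + O\right)$
$\sqrt{s{\left(-85 \right)} - K{\left(116 \right)}} = \sqrt{\left(1 - -340\right) - \left(-35984 + 116^{2} + 35 \cdot 116\right)} = \sqrt{\left(1 + 340\right) - \left(-35984 + 13456 + 4060\right)} = \sqrt{341 - -18468} = \sqrt{341 + 18468} = \sqrt{18809}$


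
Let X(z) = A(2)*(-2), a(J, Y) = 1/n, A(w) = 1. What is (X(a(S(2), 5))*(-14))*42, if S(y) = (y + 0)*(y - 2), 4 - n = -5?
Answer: 1176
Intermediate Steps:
n = 9 (n = 4 - 1*(-5) = 4 + 5 = 9)
S(y) = y*(-2 + y)
a(J, Y) = ⅑ (a(J, Y) = 1/9 = ⅑)
X(z) = -2 (X(z) = 1*(-2) = -2)
(X(a(S(2), 5))*(-14))*42 = -2*(-14)*42 = 28*42 = 1176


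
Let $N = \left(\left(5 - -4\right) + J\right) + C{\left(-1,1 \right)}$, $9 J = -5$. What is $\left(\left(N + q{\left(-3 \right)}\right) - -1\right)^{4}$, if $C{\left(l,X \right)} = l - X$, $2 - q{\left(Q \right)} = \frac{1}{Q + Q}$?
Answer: $\frac{895745041}{104976} \approx 8532.9$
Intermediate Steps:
$J = - \frac{5}{9}$ ($J = \frac{1}{9} \left(-5\right) = - \frac{5}{9} \approx -0.55556$)
$q{\left(Q \right)} = 2 - \frac{1}{2 Q}$ ($q{\left(Q \right)} = 2 - \frac{1}{Q + Q} = 2 - \frac{1}{2 Q}$)
$N = \frac{58}{9}$ ($N = \left(\left(5 - -4\right) - \frac{5}{9}\right) - 2 = \left(\left(5 + 4\right) - \frac{5}{9}\right) - 2 = \left(9 - \frac{5}{9}\right) - 2 = \frac{76}{9} - 2 = \frac{58}{9} \approx 6.4444$)
$\left(\left(N + q{\left(-3 \right)}\right) - -1\right)^{4} = \left(\left(\frac{58}{9} + \left(2 - \frac{1}{2 \left(-3\right)}\right)\right) - -1\right)^{4} = \left(\left(\frac{58}{9} + \left(2 - - \frac{1}{6}\right)\right) + \left(-1 + 2\right)\right)^{4} = \left(\left(\frac{58}{9} + \left(2 + \frac{1}{6}\right)\right) + 1\right)^{4} = \left(\left(\frac{58}{9} + \frac{13}{6}\right) + 1\right)^{4} = \left(\frac{155}{18} + 1\right)^{4} = \left(\frac{173}{18}\right)^{4} = \frac{895745041}{104976}$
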